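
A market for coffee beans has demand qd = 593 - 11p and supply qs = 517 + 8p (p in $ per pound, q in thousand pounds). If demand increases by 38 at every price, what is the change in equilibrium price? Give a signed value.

Equating demand and supply, 593 - 11p = 517 + 8p gives 19p = 76, so p* = 4.
Substitute back: q* = 593 - 11(4) = 549.
After the shift, demand is qd = 631 - 11p.
The new intersection has 114 = 19p, i.e. p = 6, q = 565.
Δp = 6 - 4 = 2.

Δp = 2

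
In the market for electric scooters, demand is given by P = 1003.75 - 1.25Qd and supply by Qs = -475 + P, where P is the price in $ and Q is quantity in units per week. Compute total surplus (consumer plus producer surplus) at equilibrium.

Inverting to quantity form: Qd = 803 - 0.8P.
Set Qd = Qs: 803 - 0.8P = -475 + P, so 1278 = 1.8P and P* = 710.
Substitute back: Q* = 803 - 0.8(710) = 235.
Demand choke price = 1003.75; supply choke price = 475. CS = ½(1003.75 - 710)(235) = 34515.625; PS = ½(710 - 475)(235) = 27612.5. Total surplus = 62128.125.

Total surplus = 62128.125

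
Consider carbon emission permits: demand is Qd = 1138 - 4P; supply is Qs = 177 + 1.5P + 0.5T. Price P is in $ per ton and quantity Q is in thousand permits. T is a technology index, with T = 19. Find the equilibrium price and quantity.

P* = 173, Q* = 446

With T = 19, supply is Qs = 186.5 + 1.5P.
At equilibrium Qd = Qs, so 1138 - 4P = 186.5 + 1.5P; collecting terms, 951.5 = 5.5P and P* = 173.
Substitute back: Q* = 1138 - 4(173) = 446.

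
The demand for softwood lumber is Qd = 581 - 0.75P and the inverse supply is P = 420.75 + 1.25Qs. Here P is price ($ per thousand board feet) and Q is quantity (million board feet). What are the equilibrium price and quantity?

In direct form, Qs = -336.6 + 0.8P.
Set Qd = Qs: 581 - 0.75P = -336.6 + 0.8P, so 917.6 = 1.55P and P* = 592.
From the demand curve, Q* = 581 - 0.75(592) = 137.

P* = 592, Q* = 137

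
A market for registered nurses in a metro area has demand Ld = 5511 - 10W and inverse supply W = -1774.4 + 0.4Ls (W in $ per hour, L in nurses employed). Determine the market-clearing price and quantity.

Rewriting in direct form: Ls = 4436 + 2.5W.
At equilibrium Ld = Ls, so 5511 - 10W = 4436 + 2.5W; collecting terms, 1075 = 12.5W and W* = 86.
Substitute back: L* = 5511 - 10(86) = 4651.

W* = 86, L* = 4651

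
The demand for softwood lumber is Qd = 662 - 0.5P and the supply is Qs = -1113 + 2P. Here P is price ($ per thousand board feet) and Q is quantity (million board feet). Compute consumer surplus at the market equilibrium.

At equilibrium Qd = Qs, so 662 - 0.5P = -1113 + 2P; collecting terms, 1775 = 2.5P and P* = 710.
From the demand curve, Q* = 662 - 0.5(710) = 307.
Demand choke price (Qd = 0): P = 662/0.5 = 1324. Consumer surplus = ½ × (1324 - 710) × 307 = 94249.

Consumer surplus = 94249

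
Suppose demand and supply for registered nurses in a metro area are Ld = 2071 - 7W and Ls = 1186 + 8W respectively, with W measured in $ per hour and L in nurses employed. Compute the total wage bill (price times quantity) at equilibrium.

The total wage bill = 97822

At equilibrium Ld = Ls, so 2071 - 7W = 1186 + 8W; collecting terms, 885 = 15W and W* = 59.
Then L* = 2071 - 7(59) = 1658.
The total wage bill = W* × L* = 59 × 1658 = 97822.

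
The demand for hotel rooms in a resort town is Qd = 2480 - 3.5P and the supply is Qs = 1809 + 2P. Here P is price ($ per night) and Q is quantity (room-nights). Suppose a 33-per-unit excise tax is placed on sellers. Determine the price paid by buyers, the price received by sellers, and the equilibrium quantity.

The tax drives a wedge P_b - P_s = 33. Substituting P_s = P_b - 33 into supply: Qs = 1743 + 2P_b.
Set Qd = Qs: 2480 - 3.5P_b = 1743 + 2P_b, so 737 = 5.5P_b and P_b = 134.
So P_s = 101 and the quantity traded is Q = 2480 - 3.5(134) = 2011.

P_b = 134, P_s = 101, Q = 2011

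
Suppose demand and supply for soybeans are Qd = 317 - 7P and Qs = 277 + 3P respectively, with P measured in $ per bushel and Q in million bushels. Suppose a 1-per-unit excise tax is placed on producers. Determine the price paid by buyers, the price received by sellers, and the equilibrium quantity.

With a tax of 1 on producers, they supply based on the net price P_s = P_b - 1, so Qs = 274 + 3P_b.
Market clearing requires 317 - 7P_b = 274 + 3P_b; hence 43 = 10P_b and P_b = 4.3.
So P_s = 3.3 and the quantity traded is Q = 317 - 7(4.3) = 286.9.

P_b = 4.3, P_s = 3.3, Q = 286.9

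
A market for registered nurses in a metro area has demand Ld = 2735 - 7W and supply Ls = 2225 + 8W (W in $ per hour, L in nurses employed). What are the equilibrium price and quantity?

The market clears where 2735 - 7W = 2225 + 8W. Rearranging, 15W = 510, hence W* = 34.
Then L* = 2735 - 7(34) = 2497.

W* = 34, L* = 2497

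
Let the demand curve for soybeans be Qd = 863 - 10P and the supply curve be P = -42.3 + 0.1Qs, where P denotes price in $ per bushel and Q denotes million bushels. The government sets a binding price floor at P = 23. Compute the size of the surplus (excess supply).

Inverting to quantity form: Qs = 423 + 10P.
Evaluating both curves at the floor price 23 gives Qd = 633, Qs = 653.
Surplus = Qs - Qd = 653 - 633 = 20.

Surplus = 20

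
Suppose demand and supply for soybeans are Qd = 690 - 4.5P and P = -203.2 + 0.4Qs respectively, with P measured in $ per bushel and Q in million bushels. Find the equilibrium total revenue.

Inverting to quantity form: Qs = 508 + 2.5P.
The market clears where 690 - 4.5P = 508 + 2.5P. Rearranging, 7P = 182, hence P* = 26.
Plugging P* into demand: Q* = 690 - 4.5(26) = 573.
Total revenue = P* × Q* = 26 × 573 = 14898.

Total revenue = 14898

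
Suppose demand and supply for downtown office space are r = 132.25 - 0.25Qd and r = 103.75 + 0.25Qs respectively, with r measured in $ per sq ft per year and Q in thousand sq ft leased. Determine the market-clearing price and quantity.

In direct form, Qd = 529 - 4r and Qs = -415 + 4r.
At equilibrium Qd = Qs, so 529 - 4r = -415 + 4r; collecting terms, 944 = 8r and r* = 118.
From the demand curve, Q* = 529 - 4(118) = 57.

r* = 118, Q* = 57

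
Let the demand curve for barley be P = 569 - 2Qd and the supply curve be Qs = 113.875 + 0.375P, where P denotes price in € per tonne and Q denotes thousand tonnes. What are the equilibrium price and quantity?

P* = 195, Q* = 187

Rewriting in direct form: Qd = 284.5 - 0.5P.
Equating demand and supply, 284.5 - 0.5P = 113.875 + 0.375P gives 0.875P = 170.625, so P* = 195.
From the demand curve, Q* = 284.5 - 0.5(195) = 187.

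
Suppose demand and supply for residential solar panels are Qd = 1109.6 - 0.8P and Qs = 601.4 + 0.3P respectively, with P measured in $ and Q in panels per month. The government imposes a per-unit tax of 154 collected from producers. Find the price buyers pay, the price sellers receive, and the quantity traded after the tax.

P_b = 504, P_s = 350, Q = 706.4

With a tax of 154 on producers, they supply based on the net price P_s = P_b - 154, so Qs = 555.2 + 0.3P_b.
Set Qd = Qs: 1109.6 - 0.8P_b = 555.2 + 0.3P_b, so 554.4 = 1.1P_b and P_b = 504.
So P_s = 350 and the quantity traded is Q = 1109.6 - 0.8(504) = 706.4.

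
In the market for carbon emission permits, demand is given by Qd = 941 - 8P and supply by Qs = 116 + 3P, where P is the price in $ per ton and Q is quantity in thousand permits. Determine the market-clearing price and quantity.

Set Qd = Qs: 941 - 8P = 116 + 3P, so 825 = 11P and P* = 75.
Then Q* = 941 - 8(75) = 341.

P* = 75, Q* = 341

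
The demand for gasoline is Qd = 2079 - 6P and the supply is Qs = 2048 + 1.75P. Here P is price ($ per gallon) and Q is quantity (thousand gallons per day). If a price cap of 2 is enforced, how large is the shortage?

Shortage = 15.5

At P = 2: Qd = 2067 and Qs = 2051.5.
Shortage = Qd - Qs = 2067 - 2051.5 = 15.5.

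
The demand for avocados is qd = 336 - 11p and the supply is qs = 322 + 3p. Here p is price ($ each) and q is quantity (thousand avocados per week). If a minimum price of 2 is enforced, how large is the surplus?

At p = 2: qd = 314 and qs = 328.
Surplus = qs - qd = 328 - 314 = 14.

Surplus = 14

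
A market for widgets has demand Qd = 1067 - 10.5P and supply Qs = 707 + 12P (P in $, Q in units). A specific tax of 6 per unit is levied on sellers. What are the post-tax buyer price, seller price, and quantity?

P_b = 19.2, P_s = 13.2, Q = 865.4

Sellers keep P_s = P_b - 6 per unit, so supply in terms of the buyer price is Qs = 635 + 12P_b.
Market clearing requires 1067 - 10.5P_b = 635 + 12P_b; hence 432 = 22.5P_b and P_b = 19.2.
Then P_s = 19.2 - 6 = 13.2 and Q = 1067 - 10.5(19.2) = 865.4.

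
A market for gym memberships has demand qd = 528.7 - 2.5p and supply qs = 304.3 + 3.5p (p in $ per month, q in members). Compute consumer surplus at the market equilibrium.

Set qd = qs: 528.7 - 2.5p = 304.3 + 3.5p, so 224.4 = 6p and p* = 37.4.
From the demand curve, q* = 528.7 - 2.5(37.4) = 435.2.
Demand choke price (qd = 0): p = 528.7/2.5 = 211.48. Consumer surplus = ½ × (211.48 - 37.4) × 435.2 = 37879.808.

Consumer surplus = 37879.808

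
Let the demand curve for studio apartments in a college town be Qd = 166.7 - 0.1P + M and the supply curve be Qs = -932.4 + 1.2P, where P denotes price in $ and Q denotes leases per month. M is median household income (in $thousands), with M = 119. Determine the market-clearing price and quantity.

With M = 119, demand is Qd = 285.7 - 0.1P.
Set Qd = Qs: 285.7 - 0.1P = -932.4 + 1.2P, so 1218.1 = 1.3P and P* = 937.
Then Q* = 285.7 - 0.1(937) = 192.

P* = 937, Q* = 192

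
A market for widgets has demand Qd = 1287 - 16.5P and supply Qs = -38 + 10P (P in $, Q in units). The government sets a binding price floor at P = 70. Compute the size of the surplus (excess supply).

Evaluating both curves at the floor price 70 gives Qd = 132, Qs = 662.
Surplus = Qs - Qd = 662 - 132 = 530.

Surplus = 530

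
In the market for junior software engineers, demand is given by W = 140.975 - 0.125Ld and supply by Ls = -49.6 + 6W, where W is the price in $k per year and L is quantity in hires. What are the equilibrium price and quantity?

In direct form, Ld = 1127.8 - 8W.
At equilibrium Ld = Ls, so 1127.8 - 8W = -49.6 + 6W; collecting terms, 1177.4 = 14W and W* = 84.1.
From the demand curve, L* = 1127.8 - 8(84.1) = 455.

W* = 84.1, L* = 455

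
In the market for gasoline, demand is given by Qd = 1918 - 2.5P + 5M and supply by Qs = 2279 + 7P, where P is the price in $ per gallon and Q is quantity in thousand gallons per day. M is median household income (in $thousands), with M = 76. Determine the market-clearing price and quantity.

P* = 2, Q* = 2293

With M = 76, demand is Qd = 2298 - 2.5P.
Set Qd = Qs: 2298 - 2.5P = 2279 + 7P, so 19 = 9.5P and P* = 2.
Then Q* = 2298 - 2.5(2) = 2293.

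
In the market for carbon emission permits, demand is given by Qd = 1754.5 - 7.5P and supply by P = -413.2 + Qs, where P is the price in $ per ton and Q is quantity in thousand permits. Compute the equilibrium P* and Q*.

Solving each curve for Q: Qs = 413.2 + P.
At equilibrium Qd = Qs, so 1754.5 - 7.5P = 413.2 + P; collecting terms, 1341.3 = 8.5P and P* = 157.8.
Substitute back: Q* = 1754.5 - 7.5(157.8) = 571.

P* = 157.8, Q* = 571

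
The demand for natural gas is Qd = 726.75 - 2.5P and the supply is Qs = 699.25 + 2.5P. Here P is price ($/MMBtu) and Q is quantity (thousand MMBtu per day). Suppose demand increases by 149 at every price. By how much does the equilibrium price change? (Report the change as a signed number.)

Set Qd = Qs: 726.75 - 2.5P = 699.25 + 2.5P, so 27.5 = 5P and P* = 5.5.
Substitute back: Q* = 726.75 - 2.5(5.5) = 713.
After the shift, demand is Qd = 875.75 - 2.5P.
The new intersection has 176.5 = 5P, i.e. P = 35.3, Q = 787.5.
ΔP = 35.3 - 5.5 = 29.8.

ΔP = 29.8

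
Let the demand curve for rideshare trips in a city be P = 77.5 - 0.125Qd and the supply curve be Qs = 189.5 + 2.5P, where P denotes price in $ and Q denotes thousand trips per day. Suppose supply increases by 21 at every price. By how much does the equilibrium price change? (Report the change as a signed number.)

ΔP = -2

Inverting to quantity form: Qd = 620 - 8P.
At equilibrium Qd = Qs, so 620 - 8P = 189.5 + 2.5P; collecting terms, 430.5 = 10.5P and P* = 41.
Substitute back: Q* = 620 - 8(41) = 292.
After the shift, supply is Qs = 210.5 + 2.5P.
Re-solving, 10.5P = 409.5 gives P = 39 and Q = 308.
ΔP = 39 - 41 = -2.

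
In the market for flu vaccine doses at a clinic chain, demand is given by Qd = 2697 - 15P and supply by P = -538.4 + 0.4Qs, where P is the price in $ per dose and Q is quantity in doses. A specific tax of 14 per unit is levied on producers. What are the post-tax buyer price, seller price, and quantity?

Solving each curve for Q: Qs = 1346 + 2.5P.
The tax drives a wedge P_b - P_s = 14. Substituting P_s = P_b - 14 into supply: Qs = 1311 + 2.5P_b.
Equate demand and the shifted supply: 2697 - 15P_b = 1311 + 2.5P_b, giving 17.5P_b = 1386, so P_b = 79.2.
So P_s = 65.2 and the quantity traded is Q = 2697 - 15(79.2) = 1509.

P_b = 79.2, P_s = 65.2, Q = 1509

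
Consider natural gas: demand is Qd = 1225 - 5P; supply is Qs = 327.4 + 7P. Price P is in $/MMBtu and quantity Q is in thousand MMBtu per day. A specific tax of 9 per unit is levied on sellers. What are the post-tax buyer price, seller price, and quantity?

The tax drives a wedge P_b - P_s = 9. Substituting P_s = P_b - 9 into supply: Qs = 264.4 + 7P_b.
Set Qd = Qs: 1225 - 5P_b = 264.4 + 7P_b, so 960.6 = 12P_b and P_b = 80.05.
So P_s = 71.05 and the quantity traded is Q = 1225 - 5(80.05) = 824.75.

P_b = 80.05, P_s = 71.05, Q = 824.75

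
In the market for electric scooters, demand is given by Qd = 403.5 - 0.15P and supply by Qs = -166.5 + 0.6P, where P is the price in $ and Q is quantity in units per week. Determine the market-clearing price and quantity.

P* = 760, Q* = 289.5

Equating demand and supply, 403.5 - 0.15P = -166.5 + 0.6P gives 0.75P = 570, so P* = 760.
Plugging P* into demand: Q* = 403.5 - 0.15(760) = 289.5.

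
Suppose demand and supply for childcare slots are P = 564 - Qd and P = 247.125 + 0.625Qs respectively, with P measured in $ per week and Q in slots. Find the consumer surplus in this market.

Inverting to quantity form: Qd = 564 - P and Qs = -395.4 + 1.6P.
Set Qd = Qs: 564 - P = -395.4 + 1.6P, so 959.4 = 2.6P and P* = 369.
Then Q* = 564 - 369 = 195.
Demand choke price (Qd = 0): P = 564. Consumer surplus = ½ × (564 - 369) × 195 = 19012.5.

Consumer surplus = 19012.5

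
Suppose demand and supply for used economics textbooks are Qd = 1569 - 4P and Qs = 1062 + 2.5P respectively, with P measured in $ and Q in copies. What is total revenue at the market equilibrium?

At equilibrium Qd = Qs, so 1569 - 4P = 1062 + 2.5P; collecting terms, 507 = 6.5P and P* = 78.
Substitute back: Q* = 1569 - 4(78) = 1257.
Total revenue = P* × Q* = 78 × 1257 = 98046.

Total revenue = 98046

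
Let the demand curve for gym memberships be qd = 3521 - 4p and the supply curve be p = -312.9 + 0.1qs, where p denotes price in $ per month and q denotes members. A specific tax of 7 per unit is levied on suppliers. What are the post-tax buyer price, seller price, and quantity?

p_b = 33, p_s = 26, q = 3389

Inverting to quantity form: qs = 3129 + 10p.
The tax drives a wedge p_b - p_s = 7. Substituting p_s = p_b - 7 into supply: qs = 3059 + 10p_b.
Equate demand and the shifted supply: 3521 - 4p_b = 3059 + 10p_b, giving 14p_b = 462, so p_b = 33.
Then p_s = 33 - 7 = 26 and q = 3521 - 4(33) = 3389.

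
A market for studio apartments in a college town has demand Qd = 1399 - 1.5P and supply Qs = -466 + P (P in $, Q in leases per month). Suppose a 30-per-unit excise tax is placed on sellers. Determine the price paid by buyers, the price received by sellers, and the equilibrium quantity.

P_b = 758, P_s = 728, Q = 262

With a tax of 30 on sellers, they supply based on the net price P_s = P_b - 30, so Qs = -496 + P_b.
Market clearing requires 1399 - 1.5P_b = -496 + P_b; hence 1895 = 2.5P_b and P_b = 758.
So P_s = 728 and the quantity traded is Q = 1399 - 1.5(758) = 262.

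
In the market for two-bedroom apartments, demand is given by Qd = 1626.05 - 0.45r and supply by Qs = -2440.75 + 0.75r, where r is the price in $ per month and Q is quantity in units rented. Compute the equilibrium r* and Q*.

The market clears where 1626.05 - 0.45r = -2440.75 + 0.75r. Rearranging, 1.2r = 4066.8, hence r* = 3389.
Substitute back: Q* = 1626.05 - 0.45(3389) = 101.

r* = 3389, Q* = 101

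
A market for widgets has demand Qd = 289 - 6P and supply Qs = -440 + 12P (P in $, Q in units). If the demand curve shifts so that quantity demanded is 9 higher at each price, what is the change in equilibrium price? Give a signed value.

ΔP = 0.5

At equilibrium Qd = Qs, so 289 - 6P = -440 + 12P; collecting terms, 729 = 18P and P* = 40.5.
Then Q* = 289 - 6(40.5) = 46.
After the shift, demand is Qd = 298 - 6P.
Re-solving, 18P = 738 gives P = 41 and Q = 52.
ΔP = 41 - 40.5 = 0.5.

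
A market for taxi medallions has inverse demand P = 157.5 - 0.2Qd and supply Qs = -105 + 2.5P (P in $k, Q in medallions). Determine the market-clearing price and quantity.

Solving each curve for Q: Qd = 787.5 - 5P.
Equating demand and supply, 787.5 - 5P = -105 + 2.5P gives 7.5P = 892.5, so P* = 119.
Then Q* = 787.5 - 5(119) = 192.5.

P* = 119, Q* = 192.5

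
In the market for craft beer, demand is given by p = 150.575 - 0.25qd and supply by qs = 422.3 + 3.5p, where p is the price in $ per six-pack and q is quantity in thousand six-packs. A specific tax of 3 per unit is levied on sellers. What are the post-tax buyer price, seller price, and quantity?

p_b = 25.4, p_s = 22.4, q = 500.7

Solving each curve for q: qd = 602.3 - 4p.
With a tax of 3 on sellers, they supply based on the net price p_s = p_b - 3, so qs = 411.8 + 3.5p_b.
Set qd = qs: 602.3 - 4p_b = 411.8 + 3.5p_b, so 190.5 = 7.5p_b and p_b = 25.4.
So p_s = 22.4 and the quantity traded is q = 602.3 - 4(25.4) = 500.7.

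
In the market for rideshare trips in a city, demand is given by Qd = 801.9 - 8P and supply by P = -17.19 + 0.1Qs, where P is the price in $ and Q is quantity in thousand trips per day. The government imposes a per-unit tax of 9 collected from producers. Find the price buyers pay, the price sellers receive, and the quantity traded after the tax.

In direct form, Qs = 171.9 + 10P.
With a tax of 9 on producers, they supply based on the net price P_s = P_b - 9, so Qs = 81.9 + 10P_b.
Set Qd = Qs: 801.9 - 8P_b = 81.9 + 10P_b, so 720 = 18P_b and P_b = 40.
So P_s = 31 and the quantity traded is Q = 801.9 - 8(40) = 481.9.

P_b = 40, P_s = 31, Q = 481.9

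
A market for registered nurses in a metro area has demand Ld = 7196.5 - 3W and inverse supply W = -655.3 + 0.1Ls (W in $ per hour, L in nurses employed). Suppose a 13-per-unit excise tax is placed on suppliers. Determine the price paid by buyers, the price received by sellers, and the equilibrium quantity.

Inverting to quantity form: Ls = 6553 + 10W.
The tax drives a wedge W_b - W_s = 13. Substituting W_s = W_b - 13 into supply: Ls = 6423 + 10W_b.
Equate demand and the shifted supply: 7196.5 - 3W_b = 6423 + 10W_b, giving 13W_b = 773.5, so W_b = 59.5.
Then W_s = 59.5 - 13 = 46.5 and L = 7196.5 - 3(59.5) = 7018.

W_b = 59.5, W_s = 46.5, L = 7018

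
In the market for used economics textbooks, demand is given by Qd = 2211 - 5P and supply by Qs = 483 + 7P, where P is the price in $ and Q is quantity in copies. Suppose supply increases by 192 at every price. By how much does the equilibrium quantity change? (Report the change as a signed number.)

At equilibrium Qd = Qs, so 2211 - 5P = 483 + 7P; collecting terms, 1728 = 12P and P* = 144.
Then Q* = 2211 - 5(144) = 1491.
After the shift, supply is Qs = 675 + 7P.
Re-solving, 12P = 1536 gives P = 128 and Q = 1571.
ΔQ = 1571 - 1491 = 80.

ΔQ = 80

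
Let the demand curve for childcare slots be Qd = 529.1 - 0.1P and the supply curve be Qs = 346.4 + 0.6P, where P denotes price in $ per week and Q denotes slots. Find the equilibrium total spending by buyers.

Total spending by buyers = 131283

Set Qd = Qs: 529.1 - 0.1P = 346.4 + 0.6P, so 182.7 = 0.7P and P* = 261.
From the demand curve, Q* = 529.1 - 0.1(261) = 503.
Total spending by buyers = P* × Q* = 261 × 503 = 131283.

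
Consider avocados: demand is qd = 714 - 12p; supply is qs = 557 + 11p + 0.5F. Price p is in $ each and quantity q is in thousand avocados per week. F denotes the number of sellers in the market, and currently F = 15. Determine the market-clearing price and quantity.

With F = 15, supply is qs = 564.5 + 11p.
Set qd = qs: 714 - 12p = 564.5 + 11p, so 149.5 = 23p and p* = 6.5.
Substitute back: q* = 714 - 12(6.5) = 636.

p* = 6.5, q* = 636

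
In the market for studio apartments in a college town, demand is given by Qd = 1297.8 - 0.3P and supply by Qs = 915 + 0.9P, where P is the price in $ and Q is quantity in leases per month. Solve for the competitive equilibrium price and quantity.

At equilibrium Qd = Qs, so 1297.8 - 0.3P = 915 + 0.9P; collecting terms, 382.8 = 1.2P and P* = 319.
Then Q* = 1297.8 - 0.3(319) = 1202.1.

P* = 319, Q* = 1202.1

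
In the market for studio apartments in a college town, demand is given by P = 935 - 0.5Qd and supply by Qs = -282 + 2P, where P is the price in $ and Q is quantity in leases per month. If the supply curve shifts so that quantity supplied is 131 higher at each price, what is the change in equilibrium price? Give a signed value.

Solving each curve for Q: Qd = 1870 - 2P.
The market clears where 1870 - 2P = -282 + 2P. Rearranging, 4P = 2152, hence P* = 538.
From the demand curve, Q* = 1870 - 2(538) = 794.
After the shift, supply is Qs = -151 + 2P.
The new intersection has 2021 = 4P, i.e. P = 505.25, Q = 859.5.
ΔP = 505.25 - 538 = -32.75.

ΔP = -32.75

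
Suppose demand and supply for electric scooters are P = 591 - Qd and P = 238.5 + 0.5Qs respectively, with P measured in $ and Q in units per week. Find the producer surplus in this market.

Producer surplus = 13806.25

Rewriting in direct form: Qd = 591 - P and Qs = -477 + 2P.
Equating demand and supply, 591 - P = -477 + 2P gives 3P = 1068, so P* = 356.
Plugging P* into demand: Q* = 591 - 356 = 235.
Supply choke price (Qs = 0): P = 238.5. Producer surplus = ½ × (356 - 238.5) × 235 = 13806.25.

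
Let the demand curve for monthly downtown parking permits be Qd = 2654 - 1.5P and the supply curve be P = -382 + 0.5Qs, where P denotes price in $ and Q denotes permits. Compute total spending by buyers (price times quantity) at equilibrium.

Inverting to quantity form: Qs = 764 + 2P.
Set Qd = Qs: 2654 - 1.5P = 764 + 2P, so 1890 = 3.5P and P* = 540.
Then Q* = 2654 - 1.5(540) = 1844.
Total spending by buyers = P* × Q* = 540 × 1844 = 995760.

Total spending by buyers = 995760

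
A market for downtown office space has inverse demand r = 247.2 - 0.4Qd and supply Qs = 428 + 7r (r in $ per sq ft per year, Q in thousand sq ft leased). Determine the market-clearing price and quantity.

r* = 20, Q* = 568

Rewriting in direct form: Qd = 618 - 2.5r.
Equating demand and supply, 618 - 2.5r = 428 + 7r gives 9.5r = 190, so r* = 20.
Substitute back: Q* = 618 - 2.5(20) = 568.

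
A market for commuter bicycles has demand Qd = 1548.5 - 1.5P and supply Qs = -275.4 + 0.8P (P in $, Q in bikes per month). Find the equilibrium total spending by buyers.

The market clears where 1548.5 - 1.5P = -275.4 + 0.8P. Rearranging, 2.3P = 1823.9, hence P* = 793.
Plugging P* into demand: Q* = 1548.5 - 1.5(793) = 359.
Total spending by buyers = P* × Q* = 793 × 359 = 284687.

Total spending by buyers = 284687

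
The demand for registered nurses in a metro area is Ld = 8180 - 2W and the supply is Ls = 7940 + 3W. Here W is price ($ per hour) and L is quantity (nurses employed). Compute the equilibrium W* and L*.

Set Ld = Ls: 8180 - 2W = 7940 + 3W, so 240 = 5W and W* = 48.
Substitute back: L* = 8180 - 2(48) = 8084.

W* = 48, L* = 8084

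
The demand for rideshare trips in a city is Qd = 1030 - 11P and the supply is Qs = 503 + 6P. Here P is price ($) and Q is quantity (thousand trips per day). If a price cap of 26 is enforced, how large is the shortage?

Shortage = 85

At P = 26: Qd = 744 and Qs = 659.
Shortage = Qd - Qs = 744 - 659 = 85.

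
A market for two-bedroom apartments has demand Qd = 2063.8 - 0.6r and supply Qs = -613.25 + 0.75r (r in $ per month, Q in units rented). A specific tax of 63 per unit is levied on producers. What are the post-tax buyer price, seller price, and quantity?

r_b = 2018, r_s = 1955, Q = 853

Producers keep r_s = r_b - 63 per unit, so supply in terms of the buyer price is Qs = -660.5 + 0.75r_b.
Market clearing requires 2063.8 - 0.6r_b = -660.5 + 0.75r_b; hence 2724.3 = 1.35r_b and r_b = 2018.
Then r_s = 2018 - 63 = 1955 and Q = 2063.8 - 0.6(2018) = 853.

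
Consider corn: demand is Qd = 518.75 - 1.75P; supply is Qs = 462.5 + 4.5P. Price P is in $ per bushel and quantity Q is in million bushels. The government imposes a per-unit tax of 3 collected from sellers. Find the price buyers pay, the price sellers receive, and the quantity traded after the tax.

Sellers keep P_s = P_b - 3 per unit, so supply in terms of the buyer price is Qs = 449 + 4.5P_b.
Equate demand and the shifted supply: 518.75 - 1.75P_b = 449 + 4.5P_b, giving 6.25P_b = 69.75, so P_b = 11.16.
So P_s = 8.16 and the quantity traded is Q = 518.75 - 1.75(11.16) = 499.22.

P_b = 11.16, P_s = 8.16, Q = 499.22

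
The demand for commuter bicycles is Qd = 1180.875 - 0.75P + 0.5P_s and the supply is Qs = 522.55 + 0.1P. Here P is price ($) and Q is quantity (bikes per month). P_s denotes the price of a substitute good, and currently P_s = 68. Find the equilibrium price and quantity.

P* = 814.5, Q* = 604

With P_s = 68, demand is Qd = 1214.875 - 0.75P.
At equilibrium Qd = Qs, so 1214.875 - 0.75P = 522.55 + 0.1P; collecting terms, 692.325 = 0.85P and P* = 814.5.
Plugging P* into demand: Q* = 1214.875 - 0.75(814.5) = 604.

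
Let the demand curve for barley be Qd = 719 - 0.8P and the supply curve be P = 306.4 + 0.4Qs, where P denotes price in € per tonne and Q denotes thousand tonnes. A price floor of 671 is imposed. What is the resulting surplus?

Surplus = 729.3

Inverting to quantity form: Qs = -766 + 2.5P.
With P fixed at 671, quantity demanded is 182.2 and quantity supplied is 911.5.
Surplus = Qs - Qd = 911.5 - 182.2 = 729.3.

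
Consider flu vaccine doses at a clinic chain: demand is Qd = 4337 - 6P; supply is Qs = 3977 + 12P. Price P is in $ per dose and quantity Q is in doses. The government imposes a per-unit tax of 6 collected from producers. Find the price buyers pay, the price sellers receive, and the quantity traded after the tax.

P_b = 24, P_s = 18, Q = 4193

The tax drives a wedge P_b - P_s = 6. Substituting P_s = P_b - 6 into supply: Qs = 3905 + 12P_b.
Market clearing requires 4337 - 6P_b = 3905 + 12P_b; hence 432 = 18P_b and P_b = 24.
Then P_s = 24 - 6 = 18 and Q = 4337 - 6(24) = 4193.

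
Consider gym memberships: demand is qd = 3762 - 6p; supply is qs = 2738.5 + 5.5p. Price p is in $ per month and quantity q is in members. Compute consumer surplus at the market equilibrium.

At equilibrium qd = qs, so 3762 - 6p = 2738.5 + 5.5p; collecting terms, 1023.5 = 11.5p and p* = 89.
Substitute back: q* = 3762 - 6(89) = 3228.
Demand choke price (qd = 0): p = 3762/6 = 627. Consumer surplus = ½ × (627 - 89) × 3228 = 868332.

Consumer surplus = 868332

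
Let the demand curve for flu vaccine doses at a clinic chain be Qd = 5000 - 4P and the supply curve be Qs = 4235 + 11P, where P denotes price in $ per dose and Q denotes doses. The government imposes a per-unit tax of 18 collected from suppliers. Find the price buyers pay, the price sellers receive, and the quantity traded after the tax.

P_b = 64.2, P_s = 46.2, Q = 4743.2

Suppliers keep P_s = P_b - 18 per unit, so supply in terms of the buyer price is Qs = 4037 + 11P_b.
Market clearing requires 5000 - 4P_b = 4037 + 11P_b; hence 963 = 15P_b and P_b = 64.2.
So P_s = 46.2 and the quantity traded is Q = 5000 - 4(64.2) = 4743.2.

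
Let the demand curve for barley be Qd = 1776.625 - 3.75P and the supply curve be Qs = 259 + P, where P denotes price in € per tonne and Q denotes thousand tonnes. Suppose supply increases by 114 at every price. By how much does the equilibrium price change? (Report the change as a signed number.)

ΔP = -24

At equilibrium Qd = Qs, so 1776.625 - 3.75P = 259 + P; collecting terms, 1517.625 = 4.75P and P* = 319.5.
Then Q* = 1776.625 - 3.75(319.5) = 578.5.
After the shift, supply is Qs = 373 + P.
Re-solving, 4.75P = 1403.625 gives P = 295.5 and Q = 668.5.
ΔP = 295.5 - 319.5 = -24.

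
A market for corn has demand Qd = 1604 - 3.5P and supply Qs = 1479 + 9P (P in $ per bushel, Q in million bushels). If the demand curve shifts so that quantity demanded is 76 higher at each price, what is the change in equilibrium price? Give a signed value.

The market clears where 1604 - 3.5P = 1479 + 9P. Rearranging, 12.5P = 125, hence P* = 10.
Plugging P* into demand: Q* = 1604 - 3.5(10) = 1569.
After the shift, demand is Qd = 1680 - 3.5P.
The new intersection has 201 = 12.5P, i.e. P = 16.08, Q = 1623.72.
ΔP = 16.08 - 10 = 6.08.

ΔP = 6.08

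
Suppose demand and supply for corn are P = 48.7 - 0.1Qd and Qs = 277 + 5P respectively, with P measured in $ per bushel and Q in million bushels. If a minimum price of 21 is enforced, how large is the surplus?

Inverting to quantity form: Qd = 487 - 10P.
With P fixed at 21, quantity demanded is 277 and quantity supplied is 382.
Surplus = Qs - Qd = 382 - 277 = 105.

Surplus = 105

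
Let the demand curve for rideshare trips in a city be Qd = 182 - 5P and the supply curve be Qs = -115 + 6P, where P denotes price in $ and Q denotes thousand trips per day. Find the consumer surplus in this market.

Consumer surplus = 220.9

At equilibrium Qd = Qs, so 182 - 5P = -115 + 6P; collecting terms, 297 = 11P and P* = 27.
Then Q* = 182 - 5(27) = 47.
Demand choke price (Qd = 0): P = 182/5 = 36.4. Consumer surplus = ½ × (36.4 - 27) × 47 = 220.9.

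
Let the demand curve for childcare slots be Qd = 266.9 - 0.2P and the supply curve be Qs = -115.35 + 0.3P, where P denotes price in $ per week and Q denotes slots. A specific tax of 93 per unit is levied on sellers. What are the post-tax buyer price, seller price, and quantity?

With a tax of 93 on sellers, they supply based on the net price P_s = P_b - 93, so Qs = -143.25 + 0.3P_b.
Set Qd = Qs: 266.9 - 0.2P_b = -143.25 + 0.3P_b, so 410.15 = 0.5P_b and P_b = 820.3.
Then P_s = 820.3 - 93 = 727.3 and Q = 266.9 - 0.2(820.3) = 102.84.

P_b = 820.3, P_s = 727.3, Q = 102.84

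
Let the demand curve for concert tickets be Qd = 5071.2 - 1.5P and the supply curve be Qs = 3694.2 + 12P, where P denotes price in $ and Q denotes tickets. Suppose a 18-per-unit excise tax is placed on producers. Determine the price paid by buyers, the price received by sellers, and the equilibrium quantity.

P_b = 118, P_s = 100, Q = 4894.2

With a tax of 18 on producers, they supply based on the net price P_s = P_b - 18, so Qs = 3478.2 + 12P_b.
Equate demand and the shifted supply: 5071.2 - 1.5P_b = 3478.2 + 12P_b, giving 13.5P_b = 1593, so P_b = 118.
So P_s = 100 and the quantity traded is Q = 5071.2 - 1.5(118) = 4894.2.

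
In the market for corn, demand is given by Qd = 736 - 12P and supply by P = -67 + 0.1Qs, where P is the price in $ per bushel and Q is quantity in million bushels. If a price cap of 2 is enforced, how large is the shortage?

Solving each curve for Q: Qs = 670 + 10P.
At P = 2: Qd = 712 and Qs = 690.
Shortage = Qd - Qs = 712 - 690 = 22.

Shortage = 22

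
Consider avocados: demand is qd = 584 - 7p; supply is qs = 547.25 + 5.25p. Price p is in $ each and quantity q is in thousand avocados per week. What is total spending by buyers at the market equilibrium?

Total spending by buyers = 1689

Equating demand and supply, 584 - 7p = 547.25 + 5.25p gives 12.25p = 36.75, so p* = 3.
From the demand curve, q* = 584 - 7(3) = 563.
Total spending by buyers = p* × q* = 3 × 563 = 1689.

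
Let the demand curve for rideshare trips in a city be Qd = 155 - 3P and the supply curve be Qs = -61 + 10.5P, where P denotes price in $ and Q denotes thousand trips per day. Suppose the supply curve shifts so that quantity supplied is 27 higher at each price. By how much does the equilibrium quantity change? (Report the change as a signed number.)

ΔQ = 6

Equating demand and supply, 155 - 3P = -61 + 10.5P gives 13.5P = 216, so P* = 16.
From the demand curve, Q* = 155 - 3(16) = 107.
After the shift, supply is Qs = -34 + 10.5P.
The new intersection has 189 = 13.5P, i.e. P = 14, Q = 113.
ΔQ = 113 - 107 = 6.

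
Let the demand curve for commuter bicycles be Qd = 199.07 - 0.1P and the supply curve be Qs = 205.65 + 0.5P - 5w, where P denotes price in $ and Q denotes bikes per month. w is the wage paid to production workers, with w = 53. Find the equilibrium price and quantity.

P* = 430.7, Q* = 156

With w = 53, supply is Qs = -59.35 + 0.5P.
Set Qd = Qs: 199.07 - 0.1P = -59.35 + 0.5P, so 258.42 = 0.6P and P* = 430.7.
From the demand curve, Q* = 199.07 - 0.1(430.7) = 156.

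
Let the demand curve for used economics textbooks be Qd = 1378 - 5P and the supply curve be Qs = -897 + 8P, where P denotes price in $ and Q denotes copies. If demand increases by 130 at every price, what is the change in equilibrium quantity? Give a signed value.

At equilibrium Qd = Qs, so 1378 - 5P = -897 + 8P; collecting terms, 2275 = 13P and P* = 175.
Then Q* = 1378 - 5(175) = 503.
After the shift, demand is Qd = 1508 - 5P.
The new intersection has 2405 = 13P, i.e. P = 185, Q = 583.
ΔQ = 583 - 503 = 80.

ΔQ = 80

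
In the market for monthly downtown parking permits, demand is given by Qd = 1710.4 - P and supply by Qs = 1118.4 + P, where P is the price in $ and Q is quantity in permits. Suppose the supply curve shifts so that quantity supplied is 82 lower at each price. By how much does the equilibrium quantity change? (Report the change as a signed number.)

At equilibrium Qd = Qs, so 1710.4 - P = 1118.4 + P; collecting terms, 592 = 2P and P* = 296.
Substitute back: Q* = 1710.4 - 296 = 1414.4.
After the shift, supply is Qs = 1036.4 + P.
Re-solving, 2P = 674 gives P = 337 and Q = 1373.4.
ΔQ = 1373.4 - 1414.4 = -41.

ΔQ = -41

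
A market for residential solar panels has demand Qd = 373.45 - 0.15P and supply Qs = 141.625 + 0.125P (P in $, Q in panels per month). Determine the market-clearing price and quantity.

Set Qd = Qs: 373.45 - 0.15P = 141.625 + 0.125P, so 231.825 = 0.275P and P* = 843.
Then Q* = 373.45 - 0.15(843) = 247.

P* = 843, Q* = 247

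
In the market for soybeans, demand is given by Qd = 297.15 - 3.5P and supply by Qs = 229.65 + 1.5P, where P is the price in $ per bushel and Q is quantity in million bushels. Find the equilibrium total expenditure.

Total expenditure = 3373.65

Equating demand and supply, 297.15 - 3.5P = 229.65 + 1.5P gives 5P = 67.5, so P* = 13.5.
Substitute back: Q* = 297.15 - 3.5(13.5) = 249.9.
Total expenditure = P* × Q* = 13.5 × 249.9 = 3373.65.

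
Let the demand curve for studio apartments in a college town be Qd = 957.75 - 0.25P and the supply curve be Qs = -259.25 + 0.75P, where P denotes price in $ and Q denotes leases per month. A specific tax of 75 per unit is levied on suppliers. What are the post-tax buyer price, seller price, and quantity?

P_b = 1273.25, P_s = 1198.25, Q = 639.4375

Suppliers keep P_s = P_b - 75 per unit, so supply in terms of the buyer price is Qs = -315.5 + 0.75P_b.
Market clearing requires 957.75 - 0.25P_b = -315.5 + 0.75P_b; hence 1273.25 = P_b and P_b = 1273.25.
So P_s = 1198.25 and the quantity traded is Q = 957.75 - 0.25(1273.25) = 639.4375.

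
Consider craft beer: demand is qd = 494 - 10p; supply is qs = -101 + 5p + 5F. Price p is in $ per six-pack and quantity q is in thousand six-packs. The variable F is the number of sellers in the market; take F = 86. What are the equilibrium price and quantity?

p* = 11, q* = 384

With F = 86, supply is qs = 329 + 5p.
Set qd = qs: 494 - 10p = 329 + 5p, so 165 = 15p and p* = 11.
Substitute back: q* = 494 - 10(11) = 384.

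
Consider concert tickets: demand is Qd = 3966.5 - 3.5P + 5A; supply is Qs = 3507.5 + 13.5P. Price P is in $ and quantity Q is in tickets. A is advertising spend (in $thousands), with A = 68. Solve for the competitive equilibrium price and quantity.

With A = 68, demand is Qd = 4306.5 - 3.5P.
Equating demand and supply, 4306.5 - 3.5P = 3507.5 + 13.5P gives 17P = 799, so P* = 47.
Substitute back: Q* = 4306.5 - 3.5(47) = 4142.

P* = 47, Q* = 4142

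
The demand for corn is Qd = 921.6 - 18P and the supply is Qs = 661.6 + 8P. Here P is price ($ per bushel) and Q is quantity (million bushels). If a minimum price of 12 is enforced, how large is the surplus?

Surplus = 52

Evaluating both curves at the floor price 12 gives Qd = 705.6, Qs = 757.6.
Surplus = Qs - Qd = 757.6 - 705.6 = 52.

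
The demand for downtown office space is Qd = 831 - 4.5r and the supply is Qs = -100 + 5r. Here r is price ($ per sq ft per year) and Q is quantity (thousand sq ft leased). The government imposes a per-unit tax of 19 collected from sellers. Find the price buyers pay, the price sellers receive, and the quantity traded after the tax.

r_b = 108, r_s = 89, Q = 345

With a tax of 19 on sellers, they supply based on the net price r_s = r_b - 19, so Qs = -195 + 5r_b.
Set Qd = Qs: 831 - 4.5r_b = -195 + 5r_b, so 1026 = 9.5r_b and r_b = 108.
Then r_s = 108 - 19 = 89 and Q = 831 - 4.5(108) = 345.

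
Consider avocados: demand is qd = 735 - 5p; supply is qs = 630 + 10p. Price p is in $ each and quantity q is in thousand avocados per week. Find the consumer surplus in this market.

Equating demand and supply, 735 - 5p = 630 + 10p gives 15p = 105, so p* = 7.
Then q* = 735 - 5(7) = 700.
Demand choke price (qd = 0): p = 735/5 = 147. Consumer surplus = ½ × (147 - 7) × 700 = 49000.

Consumer surplus = 49000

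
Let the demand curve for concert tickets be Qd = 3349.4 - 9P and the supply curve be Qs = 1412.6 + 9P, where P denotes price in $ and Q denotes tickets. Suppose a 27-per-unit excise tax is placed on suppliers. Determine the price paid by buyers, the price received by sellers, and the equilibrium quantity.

P_b = 121.1, P_s = 94.1, Q = 2259.5

Suppliers keep P_s = P_b - 27 per unit, so supply in terms of the buyer price is Qs = 1169.6 + 9P_b.
Market clearing requires 3349.4 - 9P_b = 1169.6 + 9P_b; hence 2179.8 = 18P_b and P_b = 121.1.
Then P_s = 121.1 - 27 = 94.1 and Q = 3349.4 - 9(121.1) = 2259.5.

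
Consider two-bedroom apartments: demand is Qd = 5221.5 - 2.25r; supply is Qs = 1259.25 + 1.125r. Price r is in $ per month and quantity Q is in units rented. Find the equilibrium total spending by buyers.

Total spending by buyers = 3028920

The market clears where 5221.5 - 2.25r = 1259.25 + 1.125r. Rearranging, 3.375r = 3962.25, hence r* = 1174.
From the demand curve, Q* = 5221.5 - 2.25(1174) = 2580.
Total spending by buyers = r* × Q* = 1174 × 2580 = 3028920.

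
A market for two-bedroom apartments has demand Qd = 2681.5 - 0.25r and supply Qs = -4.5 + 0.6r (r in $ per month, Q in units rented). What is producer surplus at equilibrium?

Producer surplus = 2981476.875

At equilibrium Qd = Qs, so 2681.5 - 0.25r = -4.5 + 0.6r; collecting terms, 2686 = 0.85r and r* = 3160.
Plugging r* into demand: Q* = 2681.5 - 0.25(3160) = 1891.5.
Supply choke price (Qs = 0): r = 7.5. Producer surplus = ½ × (3160 - 7.5) × 1891.5 = 2981476.875.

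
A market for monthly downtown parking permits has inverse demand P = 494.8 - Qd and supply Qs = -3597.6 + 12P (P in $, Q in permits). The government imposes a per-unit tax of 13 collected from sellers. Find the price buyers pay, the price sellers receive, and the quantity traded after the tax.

Rewriting in direct form: Qd = 494.8 - P.
The tax drives a wedge P_b - P_s = 13. Substituting P_s = P_b - 13 into supply: Qs = -3753.6 + 12P_b.
Set Qd = Qs: 494.8 - P_b = -3753.6 + 12P_b, so 4248.4 = 13P_b and P_b = 326.8.
Then P_s = 326.8 - 13 = 313.8 and Q = 494.8 - 326.8 = 168.

P_b = 326.8, P_s = 313.8, Q = 168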